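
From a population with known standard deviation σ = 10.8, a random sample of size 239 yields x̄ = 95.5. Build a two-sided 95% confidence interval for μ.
(94.13, 96.87)

z-interval (σ known):
z* = 1.960 for 95% confidence

Margin of error = z* · σ/√n = 1.960 · 10.8/√239 = 1.37

CI: (95.5 - 1.37, 95.5 + 1.37) = (94.13, 96.87)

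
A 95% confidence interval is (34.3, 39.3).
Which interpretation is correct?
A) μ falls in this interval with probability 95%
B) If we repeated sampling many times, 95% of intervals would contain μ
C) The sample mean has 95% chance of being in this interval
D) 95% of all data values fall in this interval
B

A) Wrong — μ is fixed; the randomness lives in the interval, not in μ.
B) Correct — this is the frequentist long-run coverage interpretation.
C) Wrong — x̄ is observed and sits in the interval by construction.
D) Wrong — a CI is about the parameter μ, not individual data values.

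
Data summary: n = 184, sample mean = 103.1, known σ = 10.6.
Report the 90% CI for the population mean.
(101.81, 104.39)

z-interval (σ known):
z* = 1.645 for 90% confidence

Margin of error = z* · σ/√n = 1.645 · 10.6/√184 = 1.29

CI: (103.1 - 1.29, 103.1 + 1.29) = (101.81, 104.39)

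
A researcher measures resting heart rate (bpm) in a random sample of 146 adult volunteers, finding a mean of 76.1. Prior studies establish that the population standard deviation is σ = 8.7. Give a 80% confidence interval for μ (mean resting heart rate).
(75.18, 77.02)

z-interval (σ known):
z* = 1.282 for 80% confidence

Margin of error = z* · σ/√n = 1.282 · 8.7/√146 = 0.92

CI: (76.1 - 0.92, 76.1 + 0.92) = (75.18, 77.02)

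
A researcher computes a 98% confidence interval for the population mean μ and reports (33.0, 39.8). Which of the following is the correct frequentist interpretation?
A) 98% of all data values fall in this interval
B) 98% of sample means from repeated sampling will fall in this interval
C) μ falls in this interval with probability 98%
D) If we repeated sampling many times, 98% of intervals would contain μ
D

A) Wrong — a CI is about the parameter μ, not individual data values.
B) Wrong — coverage applies to intervals containing μ, not to future x̄ values.
C) Wrong — μ is fixed; the randomness lives in the interval, not in μ.
D) Correct — this is the frequentist long-run coverage interpretation.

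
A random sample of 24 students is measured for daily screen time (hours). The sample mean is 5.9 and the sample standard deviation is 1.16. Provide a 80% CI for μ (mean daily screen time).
(5.59, 6.21)

t-interval (σ unknown):
df = n - 1 = 23
t* = 1.319 for 80% confidence

Margin of error = t* · s/√n = 1.319 · 1.16/√24 = 0.31

CI: (5.59, 6.21)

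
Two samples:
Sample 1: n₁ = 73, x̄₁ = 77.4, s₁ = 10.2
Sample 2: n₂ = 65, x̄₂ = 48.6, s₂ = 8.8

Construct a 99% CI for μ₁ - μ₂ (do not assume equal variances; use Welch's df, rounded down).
(24.57, 33.03)

Difference: x̄₁ - x̄₂ = 28.80
SE = √(s₁²/n₁ + s₂²/n₂) = √(10.2²/73 + 8.8²/65) = 1.6176
df = 135.87 → 135 (Welch–Satterthwaite, rounded down)
t* = 2.613

CI: 28.80 ± 2.613 · 1.6176 = 28.80 ± 4.23 = (24.57, 33.03)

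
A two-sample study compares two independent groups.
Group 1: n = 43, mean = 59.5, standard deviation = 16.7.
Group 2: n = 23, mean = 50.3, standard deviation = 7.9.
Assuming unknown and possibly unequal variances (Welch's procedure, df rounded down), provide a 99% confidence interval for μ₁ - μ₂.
(1.14, 17.26)

Difference: x̄₁ - x̄₂ = 9.20
SE = √(s₁²/n₁ + s₂²/n₂) = √(16.7²/43 + 7.9²/23) = 3.0330
df = 63.33 → 63 (Welch–Satterthwaite, rounded down)
t* = 2.656

CI: 9.20 ± 2.656 · 3.0330 = 9.20 ± 8.06 = (1.14, 17.26)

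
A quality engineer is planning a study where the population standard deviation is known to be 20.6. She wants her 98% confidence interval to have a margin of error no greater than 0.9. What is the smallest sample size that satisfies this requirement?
n ≥ 2835

For margin E ≤ 0.9:
n ≥ (z* · σ / E)²
n ≥ (2.326 · 20.6 / 0.9)²
n ≥ 2834.45

Minimum n = 2835 (rounding up)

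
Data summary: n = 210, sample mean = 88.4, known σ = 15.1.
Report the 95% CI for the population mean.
(86.36, 90.44)

z-interval (σ known):
z* = 1.960 for 95% confidence

Margin of error = z* · σ/√n = 1.960 · 15.1/√210 = 2.04

CI: (88.4 - 2.04, 88.4 + 2.04) = (86.36, 90.44)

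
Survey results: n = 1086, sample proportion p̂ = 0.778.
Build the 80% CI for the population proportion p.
(0.762, 0.794)

Proportion CI:
SE = √(p̂(1-p̂)/n) = √(0.778 · 0.222 / 1086) = 0.01261

z* = 1.282
Margin = z* · SE = 1.282 · 0.01261 = 0.0162

CI: 0.778 ± 0.0162 = (0.762, 0.794)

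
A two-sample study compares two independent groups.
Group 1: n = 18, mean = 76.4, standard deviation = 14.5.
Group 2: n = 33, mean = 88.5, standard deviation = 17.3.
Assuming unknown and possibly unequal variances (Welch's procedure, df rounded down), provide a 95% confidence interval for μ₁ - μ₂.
(-21.31, -2.89)

Difference: x̄₁ - x̄₂ = -12.10
SE = √(s₁²/n₁ + s₂²/n₂) = √(14.5²/18 + 17.3²/33) = 4.5552
df = 40.63 → 40 (Welch–Satterthwaite, rounded down)
t* = 2.021

CI: -12.10 ± 2.021 · 4.5552 = -12.10 ± 9.21 = (-21.31, -2.89)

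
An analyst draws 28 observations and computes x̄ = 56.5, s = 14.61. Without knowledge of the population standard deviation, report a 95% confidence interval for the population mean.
(50.83, 62.17)

t-interval (σ unknown):
df = n - 1 = 27
t* = 2.052 for 95% confidence

Margin of error = t* · s/√n = 2.052 · 14.61/√28 = 5.67

CI: (50.83, 62.17)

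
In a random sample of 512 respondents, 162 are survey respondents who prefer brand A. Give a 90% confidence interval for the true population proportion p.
(0.283, 0.350)

Proportion CI:
p̂ = 162/512 = 0.31641
SE = √(p̂(1-p̂)/n) = √(0.31641 · 0.68359 / 512) = 0.02055

z* = 1.645
Margin = z* · SE = 1.645 · 0.02055 = 0.0338

CI: 0.31641 ± 0.0338 = (0.283, 0.350)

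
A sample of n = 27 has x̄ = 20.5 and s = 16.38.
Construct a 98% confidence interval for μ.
(12.69, 28.31)

t-interval (σ unknown):
df = n - 1 = 26
t* = 2.479 for 98% confidence

Margin of error = t* · s/√n = 2.479 · 16.38/√27 = 7.81

CI: (12.69, 28.31)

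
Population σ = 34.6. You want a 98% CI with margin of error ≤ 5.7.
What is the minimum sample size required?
n ≥ 200

For margin E ≤ 5.7:
n ≥ (z* · σ / E)²
n ≥ (2.326 · 34.6 / 5.7)²
n ≥ 199.35

Minimum n = 200 (rounding up)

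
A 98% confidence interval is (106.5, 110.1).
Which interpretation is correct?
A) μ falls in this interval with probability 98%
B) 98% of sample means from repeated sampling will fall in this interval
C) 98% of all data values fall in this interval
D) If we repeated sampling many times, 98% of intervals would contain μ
D

A) Wrong — μ is fixed; the randomness lives in the interval, not in μ.
B) Wrong — coverage applies to intervals containing μ, not to future x̄ values.
C) Wrong — a CI is about the parameter μ, not individual data values.
D) Correct — this is the frequentist long-run coverage interpretation.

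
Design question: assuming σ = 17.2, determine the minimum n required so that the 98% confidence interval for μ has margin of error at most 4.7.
n ≥ 73

For margin E ≤ 4.7:
n ≥ (z* · σ / E)²
n ≥ (2.326 · 17.2 / 4.7)²
n ≥ 72.46

Minimum n = 73 (rounding up)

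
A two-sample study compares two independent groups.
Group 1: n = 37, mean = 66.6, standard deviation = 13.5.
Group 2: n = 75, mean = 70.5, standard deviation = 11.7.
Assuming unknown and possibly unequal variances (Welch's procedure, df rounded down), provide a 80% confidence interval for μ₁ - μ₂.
(-7.26, -0.54)

Difference: x̄₁ - x̄₂ = -3.90
SE = √(s₁²/n₁ + s₂²/n₂) = √(13.5²/37 + 11.7²/75) = 2.5982
df = 63.39 → 63 (Welch–Satterthwaite, rounded down)
t* = 1.295

CI: -3.90 ± 1.295 · 2.5982 = -3.90 ± 3.36 = (-7.26, -0.54)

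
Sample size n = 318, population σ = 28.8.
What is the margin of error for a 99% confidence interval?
Margin of error = 4.16

Margin of error = z* · σ/√n
= 2.576 · 28.8/√318
= 2.576 · 28.8/17.8326
= 4.16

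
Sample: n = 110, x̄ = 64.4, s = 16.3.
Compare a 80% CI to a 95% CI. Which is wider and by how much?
95% CI is wider by 2.15

df = 109
80% CI: t* = 1.289, (62.40, 66.40), width = 2 · t* · s/√n = 4.01
95% CI: t* = 1.982, (61.32, 67.48), width = 2 · t* · s/√n = 6.16

The 95% CI is wider by 6.16 - 4.01 = 2.15.
Higher confidence requires a wider interval.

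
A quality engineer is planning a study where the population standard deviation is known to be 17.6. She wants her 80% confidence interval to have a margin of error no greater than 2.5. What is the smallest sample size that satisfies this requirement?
n ≥ 82

For margin E ≤ 2.5:
n ≥ (z* · σ / E)²
n ≥ (1.282 · 17.6 / 2.5)²
n ≥ 81.46

Minimum n = 82 (rounding up)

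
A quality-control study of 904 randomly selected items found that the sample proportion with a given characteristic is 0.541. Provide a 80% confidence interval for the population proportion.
(0.520, 0.562)

Proportion CI:
SE = √(p̂(1-p̂)/n) = √(0.541 · 0.459 / 904) = 0.01657

z* = 1.282
Margin = z* · SE = 1.282 · 0.01657 = 0.0212

CI: 0.541 ± 0.0212 = (0.520, 0.562)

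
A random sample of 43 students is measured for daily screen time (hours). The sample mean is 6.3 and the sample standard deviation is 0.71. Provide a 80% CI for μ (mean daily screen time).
(6.16, 6.44)

t-interval (σ unknown):
df = n - 1 = 42
t* = 1.302 for 80% confidence

Margin of error = t* · s/√n = 1.302 · 0.71/√43 = 0.14

CI: (6.16, 6.44)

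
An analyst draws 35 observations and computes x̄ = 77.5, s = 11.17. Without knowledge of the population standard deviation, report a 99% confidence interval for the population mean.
(72.35, 82.65)

t-interval (σ unknown):
df = n - 1 = 34
t* = 2.728 for 99% confidence

Margin of error = t* · s/√n = 2.728 · 11.17/√35 = 5.15

CI: (72.35, 82.65)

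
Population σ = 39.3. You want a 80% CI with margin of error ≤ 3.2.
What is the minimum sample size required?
n ≥ 248

For margin E ≤ 3.2:
n ≥ (z* · σ / E)²
n ≥ (1.282 · 39.3 / 3.2)²
n ≥ 247.89

Minimum n = 248 (rounding up)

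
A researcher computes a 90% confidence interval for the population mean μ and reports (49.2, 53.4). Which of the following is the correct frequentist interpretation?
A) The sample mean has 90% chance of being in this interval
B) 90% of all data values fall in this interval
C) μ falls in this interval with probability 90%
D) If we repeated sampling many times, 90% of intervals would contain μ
D

A) Wrong — x̄ is observed and sits in the interval by construction.
B) Wrong — a CI is about the parameter μ, not individual data values.
C) Wrong — μ is fixed; the randomness lives in the interval, not in μ.
D) Correct — this is the frequentist long-run coverage interpretation.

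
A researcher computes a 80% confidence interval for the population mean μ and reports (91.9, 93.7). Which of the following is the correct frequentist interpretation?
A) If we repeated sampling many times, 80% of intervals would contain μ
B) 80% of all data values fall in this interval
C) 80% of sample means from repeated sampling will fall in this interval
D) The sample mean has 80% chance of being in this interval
A

A) Correct — this is the frequentist long-run coverage interpretation.
B) Wrong — a CI is about the parameter μ, not individual data values.
C) Wrong — coverage applies to intervals containing μ, not to future x̄ values.
D) Wrong — x̄ is observed and sits in the interval by construction.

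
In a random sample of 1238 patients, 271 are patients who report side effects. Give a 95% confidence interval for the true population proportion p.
(0.196, 0.242)

Proportion CI:
p̂ = 271/1238 = 0.21890
SE = √(p̂(1-p̂)/n) = √(0.21890 · 0.78110 / 1238) = 0.01175

z* = 1.960
Margin = z* · SE = 1.960 · 0.01175 = 0.0230

CI: 0.21890 ± 0.0230 = (0.196, 0.242)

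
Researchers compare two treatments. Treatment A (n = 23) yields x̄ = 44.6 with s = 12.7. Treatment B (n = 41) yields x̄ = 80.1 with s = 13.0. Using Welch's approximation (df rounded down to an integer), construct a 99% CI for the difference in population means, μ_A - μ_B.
(-44.47, -26.53)

Difference: x̄₁ - x̄₂ = -35.50
SE = √(s₁²/n₁ + s₂²/n₂) = √(12.7²/23 + 13.0²/41) = 3.3368
df = 46.61 → 46 (Welch–Satterthwaite, rounded down)
t* = 2.687

CI: -35.50 ± 2.687 · 3.3368 = -35.50 ± 8.97 = (-44.47, -26.53)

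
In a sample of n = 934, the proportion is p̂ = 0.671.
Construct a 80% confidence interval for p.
(0.651, 0.691)

Proportion CI:
SE = √(p̂(1-p̂)/n) = √(0.671 · 0.329 / 934) = 0.01537

z* = 1.282
Margin = z* · SE = 1.282 · 0.01537 = 0.0197

CI: 0.671 ± 0.0197 = (0.651, 0.691)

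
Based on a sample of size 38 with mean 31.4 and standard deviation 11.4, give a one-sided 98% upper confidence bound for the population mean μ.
μ ≤ 35.34

Upper bound (one-sided):
t* = 2.129 (one-sided for 98%)
Upper bound = x̄ + t* · s/√n = 31.4 + 2.129 · 11.4/√38 = 35.34

We are 98% confident that μ ≤ 35.34.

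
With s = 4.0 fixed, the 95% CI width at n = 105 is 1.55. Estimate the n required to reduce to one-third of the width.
n ≈ 945

CI width ∝ 1/√n
To reduce width by factor 3, need √n to grow by 3 → need 3² = 9 times as many samples.

Current: n = 105, width = 1.55
New: n = 945, width ≈ 0.51

Width reduced by factor of 1.55/0.51 = 3.04.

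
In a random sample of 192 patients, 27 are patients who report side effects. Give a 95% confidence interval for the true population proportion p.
(0.091, 0.190)

Proportion CI:
p̂ = 27/192 = 0.14062
SE = √(p̂(1-p̂)/n) = √(0.14062 · 0.85938 / 192) = 0.02509

z* = 1.960
Margin = z* · SE = 1.960 · 0.02509 = 0.0492

CI: 0.14062 ± 0.0492 = (0.091, 0.190)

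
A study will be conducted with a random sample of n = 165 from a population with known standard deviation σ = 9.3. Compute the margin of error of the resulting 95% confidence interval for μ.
Margin of error = 1.42

Margin of error = z* · σ/√n
= 1.960 · 9.3/√165
= 1.960 · 9.3/12.8452
= 1.42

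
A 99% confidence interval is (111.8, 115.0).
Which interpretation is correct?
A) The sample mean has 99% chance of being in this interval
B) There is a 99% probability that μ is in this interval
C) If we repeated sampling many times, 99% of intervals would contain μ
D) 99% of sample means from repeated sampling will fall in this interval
C

A) Wrong — x̄ is observed and sits in the interval by construction.
B) Wrong — μ is fixed; the randomness lives in the interval, not in μ.
C) Correct — this is the frequentist long-run coverage interpretation.
D) Wrong — coverage applies to intervals containing μ, not to future x̄ values.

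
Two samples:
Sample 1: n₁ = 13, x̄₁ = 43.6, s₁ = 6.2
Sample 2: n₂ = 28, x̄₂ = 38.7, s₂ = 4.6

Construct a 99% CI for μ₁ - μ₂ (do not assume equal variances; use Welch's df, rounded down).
(-0.65, 10.45)

Difference: x̄₁ - x̄₂ = 4.90
SE = √(s₁²/n₁ + s₂²/n₂) = √(6.2²/13 + 4.6²/28) = 1.9268
df = 18.38 → 18 (Welch–Satterthwaite, rounded down)
t* = 2.878

CI: 4.90 ± 2.878 · 1.9268 = 4.90 ± 5.55 = (-0.65, 10.45)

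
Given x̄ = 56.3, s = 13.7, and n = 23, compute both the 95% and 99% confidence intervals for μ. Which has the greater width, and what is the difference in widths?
99% CI is wider by 4.26

df = 22
95% CI: t* = 2.074, (50.38, 62.22), width = 2 · t* · s/√n = 11.85
99% CI: t* = 2.819, (48.25, 64.35), width = 2 · t* · s/√n = 16.11

The 99% CI is wider by 16.11 - 11.85 = 4.26.
Higher confidence requires a wider interval.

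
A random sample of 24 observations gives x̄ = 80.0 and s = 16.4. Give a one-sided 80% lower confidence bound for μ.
μ ≥ 77.13

Lower bound (one-sided):
t* = 0.858 (one-sided for 80%)
Lower bound = x̄ - t* · s/√n = 80.0 - 0.858 · 16.4/√24 = 77.13

We are 80% confident that μ ≥ 77.13.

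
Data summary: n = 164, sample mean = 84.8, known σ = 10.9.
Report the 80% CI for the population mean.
(83.71, 85.89)

z-interval (σ known):
z* = 1.282 for 80% confidence

Margin of error = z* · σ/√n = 1.282 · 10.9/√164 = 1.09

CI: (84.8 - 1.09, 84.8 + 1.09) = (83.71, 85.89)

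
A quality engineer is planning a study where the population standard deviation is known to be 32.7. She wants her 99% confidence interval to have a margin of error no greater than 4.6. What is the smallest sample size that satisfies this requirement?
n ≥ 336

For margin E ≤ 4.6:
n ≥ (z* · σ / E)²
n ≥ (2.576 · 32.7 / 4.6)²
n ≥ 335.33

Minimum n = 336 (rounding up)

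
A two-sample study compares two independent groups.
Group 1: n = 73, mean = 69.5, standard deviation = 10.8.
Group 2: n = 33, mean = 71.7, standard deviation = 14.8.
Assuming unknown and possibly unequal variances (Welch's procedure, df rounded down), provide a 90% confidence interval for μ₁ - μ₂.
(-7.01, 2.61)

Difference: x̄₁ - x̄₂ = -2.20
SE = √(s₁²/n₁ + s₂²/n₂) = √(10.8²/73 + 14.8²/33) = 2.8697
df = 48.02 → 48 (Welch–Satterthwaite, rounded down)
t* = 1.677

CI: -2.20 ± 1.677 · 2.8697 = -2.20 ± 4.81 = (-7.01, 2.61)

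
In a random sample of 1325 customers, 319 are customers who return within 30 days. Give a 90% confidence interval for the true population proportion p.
(0.221, 0.260)

Proportion CI:
p̂ = 319/1325 = 0.24075
SE = √(p̂(1-p̂)/n) = √(0.24075 · 0.75925 / 1325) = 0.01175

z* = 1.645
Margin = z* · SE = 1.645 · 0.01175 = 0.0193

CI: 0.24075 ± 0.0193 = (0.221, 0.260)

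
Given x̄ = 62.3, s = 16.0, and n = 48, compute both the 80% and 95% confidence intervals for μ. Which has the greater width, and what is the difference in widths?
95% CI is wider by 3.29

df = 47
80% CI: t* = 1.300, (59.30, 65.30), width = 2 · t* · s/√n = 6.00
95% CI: t* = 2.012, (57.65, 66.95), width = 2 · t* · s/√n = 9.29

The 95% CI is wider by 9.29 - 6.00 = 3.29.
Higher confidence requires a wider interval.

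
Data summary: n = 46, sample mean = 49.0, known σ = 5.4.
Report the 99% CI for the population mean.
(46.95, 51.05)

z-interval (σ known):
z* = 2.576 for 99% confidence

Margin of error = z* · σ/√n = 2.576 · 5.4/√46 = 2.05

CI: (49.0 - 2.05, 49.0 + 2.05) = (46.95, 51.05)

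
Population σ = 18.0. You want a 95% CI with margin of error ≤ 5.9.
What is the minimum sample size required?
n ≥ 36

For margin E ≤ 5.9:
n ≥ (z* · σ / E)²
n ≥ (1.960 · 18.0 / 5.9)²
n ≥ 35.76

Minimum n = 36 (rounding up)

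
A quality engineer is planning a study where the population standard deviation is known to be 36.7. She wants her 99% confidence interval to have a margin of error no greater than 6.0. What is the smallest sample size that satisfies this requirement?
n ≥ 249

For margin E ≤ 6.0:
n ≥ (z* · σ / E)²
n ≥ (2.576 · 36.7 / 6.0)²
n ≥ 248.27

Minimum n = 249 (rounding up)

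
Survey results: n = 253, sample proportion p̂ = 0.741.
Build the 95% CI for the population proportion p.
(0.687, 0.795)

Proportion CI:
SE = √(p̂(1-p̂)/n) = √(0.741 · 0.259 / 253) = 0.02754

z* = 1.960
Margin = z* · SE = 1.960 · 0.02754 = 0.0540

CI: 0.741 ± 0.0540 = (0.687, 0.795)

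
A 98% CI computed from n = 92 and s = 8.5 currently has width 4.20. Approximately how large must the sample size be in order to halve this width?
n ≈ 368

CI width ∝ 1/√n
To reduce width by factor 2, need √n to grow by 2 → need 2² = 4 times as many samples.

Current: n = 92, width = 4.20
New: n = 368, width ≈ 2.07

Width reduced by factor of 4.20/2.07 = 2.03.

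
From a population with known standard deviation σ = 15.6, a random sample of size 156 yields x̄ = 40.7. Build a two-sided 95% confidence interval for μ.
(38.25, 43.15)

z-interval (σ known):
z* = 1.960 for 95% confidence

Margin of error = z* · σ/√n = 1.960 · 15.6/√156 = 2.45

CI: (40.7 - 2.45, 40.7 + 2.45) = (38.25, 43.15)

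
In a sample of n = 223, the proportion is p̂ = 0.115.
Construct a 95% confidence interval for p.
(0.073, 0.157)

Proportion CI:
SE = √(p̂(1-p̂)/n) = √(0.115 · 0.885 / 223) = 0.02136

z* = 1.960
Margin = z* · SE = 1.960 · 0.02136 = 0.0419

CI: 0.115 ± 0.0419 = (0.073, 0.157)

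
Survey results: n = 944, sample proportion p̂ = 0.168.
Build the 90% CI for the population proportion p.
(0.148, 0.188)

Proportion CI:
SE = √(p̂(1-p̂)/n) = √(0.168 · 0.832 / 944) = 0.01217

z* = 1.645
Margin = z* · SE = 1.645 · 0.01217 = 0.0200

CI: 0.168 ± 0.0200 = (0.148, 0.188)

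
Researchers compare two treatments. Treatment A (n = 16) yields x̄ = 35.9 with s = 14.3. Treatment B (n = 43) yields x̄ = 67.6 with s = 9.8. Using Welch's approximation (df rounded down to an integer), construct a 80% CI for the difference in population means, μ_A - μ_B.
(-36.83, -26.57)

Difference: x̄₁ - x̄₂ = -31.70
SE = √(s₁²/n₁ + s₂²/n₂) = √(14.3²/16 + 9.8²/43) = 3.8748
df = 20.48 → 20 (Welch–Satterthwaite, rounded down)
t* = 1.325

CI: -31.70 ± 1.325 · 3.8748 = -31.70 ± 5.13 = (-36.83, -26.57)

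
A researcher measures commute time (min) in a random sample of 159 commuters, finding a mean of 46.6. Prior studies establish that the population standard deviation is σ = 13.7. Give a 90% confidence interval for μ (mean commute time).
(44.81, 48.39)

z-interval (σ known):
z* = 1.645 for 90% confidence

Margin of error = z* · σ/√n = 1.645 · 13.7/√159 = 1.79

CI: (46.6 - 1.79, 46.6 + 1.79) = (44.81, 48.39)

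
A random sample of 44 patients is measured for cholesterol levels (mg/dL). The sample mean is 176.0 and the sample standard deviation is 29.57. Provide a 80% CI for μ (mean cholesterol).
(170.20, 181.80)

t-interval (σ unknown):
df = n - 1 = 43
t* = 1.302 for 80% confidence

Margin of error = t* · s/√n = 1.302 · 29.57/√44 = 5.80

CI: (170.20, 181.80)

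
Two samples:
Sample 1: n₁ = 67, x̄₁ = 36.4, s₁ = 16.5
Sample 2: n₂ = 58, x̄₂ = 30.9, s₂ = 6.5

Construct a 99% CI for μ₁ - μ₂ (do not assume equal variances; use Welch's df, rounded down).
(-0.26, 11.26)

Difference: x̄₁ - x̄₂ = 5.50
SE = √(s₁²/n₁ + s₂²/n₂) = √(16.5²/67 + 6.5²/58) = 2.1890
df = 88.49 → 88 (Welch–Satterthwaite, rounded down)
t* = 2.633

CI: 5.50 ± 2.633 · 2.1890 = 5.50 ± 5.76 = (-0.26, 11.26)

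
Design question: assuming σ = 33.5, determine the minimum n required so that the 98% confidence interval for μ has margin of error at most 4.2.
n ≥ 345

For margin E ≤ 4.2:
n ≥ (z* · σ / E)²
n ≥ (2.326 · 33.5 / 4.2)²
n ≥ 344.20

Minimum n = 345 (rounding up)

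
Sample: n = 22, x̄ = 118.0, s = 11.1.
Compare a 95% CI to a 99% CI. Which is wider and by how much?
99% CI is wider by 3.56

df = 21
95% CI: t* = 2.080, (113.08, 122.92), width = 2 · t* · s/√n = 9.84
99% CI: t* = 2.831, (111.30, 124.70), width = 2 · t* · s/√n = 13.40

The 99% CI is wider by 13.40 - 9.84 = 3.56.
Higher confidence requires a wider interval.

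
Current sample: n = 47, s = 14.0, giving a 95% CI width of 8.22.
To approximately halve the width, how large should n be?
n ≈ 188

CI width ∝ 1/√n
To reduce width by factor 2, need √n to grow by 2 → need 2² = 4 times as many samples.

Current: n = 47, width = 8.22
New: n = 188, width ≈ 4.03

Width reduced by factor of 8.22/4.03 = 2.04.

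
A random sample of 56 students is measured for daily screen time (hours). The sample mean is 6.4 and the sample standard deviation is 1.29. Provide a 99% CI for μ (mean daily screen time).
(5.94, 6.86)

t-interval (σ unknown):
df = n - 1 = 55
t* = 2.668 for 99% confidence

Margin of error = t* · s/√n = 2.668 · 1.29/√56 = 0.46

CI: (5.94, 6.86)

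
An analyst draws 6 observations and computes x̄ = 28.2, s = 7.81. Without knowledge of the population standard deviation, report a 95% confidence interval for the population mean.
(20.00, 36.40)

t-interval (σ unknown):
df = n - 1 = 5
t* = 2.571 for 95% confidence

Margin of error = t* · s/√n = 2.571 · 7.81/√6 = 8.20

CI: (20.00, 36.40)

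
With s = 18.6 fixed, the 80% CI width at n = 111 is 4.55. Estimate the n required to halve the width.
n ≈ 444

CI width ∝ 1/√n
To reduce width by factor 2, need √n to grow by 2 → need 2² = 4 times as many samples.

Current: n = 111, width = 4.55
New: n = 444, width ≈ 2.27

Width reduced by factor of 4.55/2.27 = 2.00.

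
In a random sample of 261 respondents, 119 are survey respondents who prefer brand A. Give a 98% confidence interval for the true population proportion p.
(0.384, 0.528)

Proportion CI:
p̂ = 119/261 = 0.45594
SE = √(p̂(1-p̂)/n) = √(0.45594 · 0.54406 / 261) = 0.03083

z* = 2.326
Margin = z* · SE = 2.326 · 0.03083 = 0.0717

CI: 0.45594 ± 0.0717 = (0.384, 0.528)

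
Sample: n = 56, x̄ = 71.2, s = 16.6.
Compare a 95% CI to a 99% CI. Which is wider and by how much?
99% CI is wider by 2.95

df = 55
95% CI: t* = 2.004, (66.75, 75.65), width = 2 · t* · s/√n = 8.89
99% CI: t* = 2.668, (65.28, 77.12), width = 2 · t* · s/√n = 11.84

The 99% CI is wider by 11.84 - 8.89 = 2.95.
Higher confidence requires a wider interval.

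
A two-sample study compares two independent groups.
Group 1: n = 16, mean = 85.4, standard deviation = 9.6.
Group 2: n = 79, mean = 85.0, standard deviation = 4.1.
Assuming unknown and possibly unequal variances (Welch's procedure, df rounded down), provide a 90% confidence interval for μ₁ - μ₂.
(-3.87, 4.67)

Difference: x̄₁ - x̄₂ = 0.40
SE = √(s₁²/n₁ + s₂²/n₂) = √(9.6²/16 + 4.1²/79) = 2.4439
df = 16.12 → 16 (Welch–Satterthwaite, rounded down)
t* = 1.746

CI: 0.40 ± 1.746 · 2.4439 = 0.40 ± 4.27 = (-3.87, 4.67)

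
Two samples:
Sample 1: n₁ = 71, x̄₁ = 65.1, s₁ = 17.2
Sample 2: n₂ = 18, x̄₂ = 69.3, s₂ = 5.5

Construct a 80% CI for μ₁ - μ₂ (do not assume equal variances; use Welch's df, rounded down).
(-7.32, -1.08)

Difference: x̄₁ - x̄₂ = -4.20
SE = √(s₁²/n₁ + s₂²/n₂) = √(17.2²/71 + 5.5²/18) = 2.4181
df = 82.56 → 82 (Welch–Satterthwaite, rounded down)
t* = 1.292

CI: -4.20 ± 1.292 · 2.4181 = -4.20 ± 3.12 = (-7.32, -1.08)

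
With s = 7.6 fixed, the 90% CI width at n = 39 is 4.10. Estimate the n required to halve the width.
n ≈ 156

CI width ∝ 1/√n
To reduce width by factor 2, need √n to grow by 2 → need 2² = 4 times as many samples.

Current: n = 39, width = 4.10
New: n = 156, width ≈ 2.01

Width reduced by factor of 4.10/2.01 = 2.04.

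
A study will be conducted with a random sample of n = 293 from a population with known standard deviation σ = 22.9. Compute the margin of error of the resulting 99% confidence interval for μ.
Margin of error = 3.45

Margin of error = z* · σ/√n
= 2.576 · 22.9/√293
= 2.576 · 22.9/17.1172
= 3.45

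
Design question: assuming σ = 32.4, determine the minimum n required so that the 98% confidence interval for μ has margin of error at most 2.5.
n ≥ 909

For margin E ≤ 2.5:
n ≥ (z* · σ / E)²
n ≥ (2.326 · 32.4 / 2.5)²
n ≥ 908.72

Minimum n = 909 (rounding up)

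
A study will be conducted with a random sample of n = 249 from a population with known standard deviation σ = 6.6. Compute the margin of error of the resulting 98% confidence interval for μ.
Margin of error = 0.97

Margin of error = z* · σ/√n
= 2.326 · 6.6/√249
= 2.326 · 6.6/15.7797
= 0.97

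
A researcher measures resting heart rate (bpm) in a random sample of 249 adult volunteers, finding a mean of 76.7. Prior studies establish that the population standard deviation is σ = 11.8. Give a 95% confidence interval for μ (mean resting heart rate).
(75.23, 78.17)

z-interval (σ known):
z* = 1.960 for 95% confidence

Margin of error = z* · σ/√n = 1.960 · 11.8/√249 = 1.47

CI: (76.7 - 1.47, 76.7 + 1.47) = (75.23, 78.17)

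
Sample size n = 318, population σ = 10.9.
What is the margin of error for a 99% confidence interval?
Margin of error = 1.57

Margin of error = z* · σ/√n
= 2.576 · 10.9/√318
= 2.576 · 10.9/17.8326
= 1.57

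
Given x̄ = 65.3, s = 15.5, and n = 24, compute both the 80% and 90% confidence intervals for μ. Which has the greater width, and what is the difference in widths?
90% CI is wider by 2.50

df = 23
80% CI: t* = 1.319, (61.13, 69.47), width = 2 · t* · s/√n = 8.35
90% CI: t* = 1.714, (59.88, 70.72), width = 2 · t* · s/√n = 10.85

The 90% CI is wider by 10.85 - 8.35 = 2.50.
Higher confidence requires a wider interval.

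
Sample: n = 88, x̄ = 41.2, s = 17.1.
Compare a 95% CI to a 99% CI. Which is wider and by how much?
99% CI is wider by 2.35

df = 87
95% CI: t* = 1.988, (37.58, 44.82), width = 2 · t* · s/√n = 7.25
99% CI: t* = 2.634, (36.40, 46.00), width = 2 · t* · s/√n = 9.60

The 99% CI is wider by 9.60 - 7.25 = 2.35.
Higher confidence requires a wider interval.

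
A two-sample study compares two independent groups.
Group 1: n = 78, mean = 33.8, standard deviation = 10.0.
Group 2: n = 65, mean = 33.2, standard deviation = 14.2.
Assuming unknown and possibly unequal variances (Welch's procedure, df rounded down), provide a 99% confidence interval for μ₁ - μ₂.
(-4.89, 6.09)

Difference: x̄₁ - x̄₂ = 0.60
SE = √(s₁²/n₁ + s₂²/n₂) = √(10.0²/78 + 14.2²/65) = 2.0938
df = 111.94 → 111 (Welch–Satterthwaite, rounded down)
t* = 2.621

CI: 0.60 ± 2.621 · 2.0938 = 0.60 ± 5.49 = (-4.89, 6.09)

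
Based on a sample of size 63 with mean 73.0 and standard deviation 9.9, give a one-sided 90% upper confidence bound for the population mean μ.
μ ≤ 74.62

Upper bound (one-sided):
t* = 1.295 (one-sided for 90%)
Upper bound = x̄ + t* · s/√n = 73.0 + 1.295 · 9.9/√63 = 74.62

We are 90% confident that μ ≤ 74.62.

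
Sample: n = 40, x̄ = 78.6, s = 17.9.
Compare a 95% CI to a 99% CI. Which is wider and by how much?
99% CI is wider by 3.88

df = 39
95% CI: t* = 2.023, (72.87, 84.33), width = 2 · t* · s/√n = 11.45
99% CI: t* = 2.708, (70.94, 86.26), width = 2 · t* · s/√n = 15.33

The 99% CI is wider by 15.33 - 11.45 = 3.88.
Higher confidence requires a wider interval.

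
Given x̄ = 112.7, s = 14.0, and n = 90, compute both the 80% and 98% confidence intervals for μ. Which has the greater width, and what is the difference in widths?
98% CI is wider by 3.18

df = 89
80% CI: t* = 1.291, (110.79, 114.61), width = 2 · t* · s/√n = 3.81
98% CI: t* = 2.369, (109.20, 116.20), width = 2 · t* · s/√n = 6.99

The 98% CI is wider by 6.99 - 3.81 = 3.18.
Higher confidence requires a wider interval.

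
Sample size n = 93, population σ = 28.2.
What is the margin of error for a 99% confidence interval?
Margin of error = 7.53

Margin of error = z* · σ/√n
= 2.576 · 28.2/√93
= 2.576 · 28.2/9.6437
= 7.53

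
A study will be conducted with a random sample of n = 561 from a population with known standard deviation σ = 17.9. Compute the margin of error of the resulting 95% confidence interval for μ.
Margin of error = 1.48

Margin of error = z* · σ/√n
= 1.960 · 17.9/√561
= 1.960 · 17.9/23.6854
= 1.48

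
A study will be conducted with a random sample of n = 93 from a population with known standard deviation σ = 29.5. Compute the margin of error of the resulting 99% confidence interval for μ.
Margin of error = 7.88

Margin of error = z* · σ/√n
= 2.576 · 29.5/√93
= 2.576 · 29.5/9.6437
= 7.88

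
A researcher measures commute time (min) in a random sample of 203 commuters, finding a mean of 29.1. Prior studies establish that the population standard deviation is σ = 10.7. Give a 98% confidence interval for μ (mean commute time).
(27.35, 30.85)

z-interval (σ known):
z* = 2.326 for 98% confidence

Margin of error = z* · σ/√n = 2.326 · 10.7/√203 = 1.75

CI: (29.1 - 1.75, 29.1 + 1.75) = (27.35, 30.85)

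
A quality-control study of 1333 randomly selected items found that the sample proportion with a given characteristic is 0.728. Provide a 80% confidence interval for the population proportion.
(0.712, 0.744)

Proportion CI:
SE = √(p̂(1-p̂)/n) = √(0.728 · 0.272 / 1333) = 0.01219

z* = 1.282
Margin = z* · SE = 1.282 · 0.01219 = 0.0156

CI: 0.728 ± 0.0156 = (0.712, 0.744)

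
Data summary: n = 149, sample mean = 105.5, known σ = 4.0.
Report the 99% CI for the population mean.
(104.66, 106.34)

z-interval (σ known):
z* = 2.576 for 99% confidence

Margin of error = z* · σ/√n = 2.576 · 4.0/√149 = 0.84

CI: (105.5 - 0.84, 105.5 + 0.84) = (104.66, 106.34)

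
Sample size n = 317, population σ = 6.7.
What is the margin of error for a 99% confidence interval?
Margin of error = 0.97

Margin of error = z* · σ/√n
= 2.576 · 6.7/√317
= 2.576 · 6.7/17.8045
= 0.97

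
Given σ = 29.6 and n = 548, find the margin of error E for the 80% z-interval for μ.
Margin of error = 1.62

Margin of error = z* · σ/√n
= 1.282 · 29.6/√548
= 1.282 · 29.6/23.4094
= 1.62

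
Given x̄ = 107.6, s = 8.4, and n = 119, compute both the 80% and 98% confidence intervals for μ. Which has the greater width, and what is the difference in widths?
98% CI is wider by 1.64

df = 118
80% CI: t* = 1.289, (106.61, 108.59), width = 2 · t* · s/√n = 1.99
98% CI: t* = 2.358, (105.78, 109.42), width = 2 · t* · s/√n = 3.63

The 98% CI is wider by 3.63 - 1.99 = 1.64.
Higher confidence requires a wider interval.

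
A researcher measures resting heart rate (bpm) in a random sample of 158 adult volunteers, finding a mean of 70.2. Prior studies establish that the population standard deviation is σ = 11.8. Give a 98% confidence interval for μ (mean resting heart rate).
(68.02, 72.38)

z-interval (σ known):
z* = 2.326 for 98% confidence

Margin of error = z* · σ/√n = 2.326 · 11.8/√158 = 2.18

CI: (70.2 - 2.18, 70.2 + 2.18) = (68.02, 72.38)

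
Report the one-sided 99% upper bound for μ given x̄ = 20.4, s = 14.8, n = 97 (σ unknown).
μ ≤ 23.96

Upper bound (one-sided):
t* = 2.366 (one-sided for 99%)
Upper bound = x̄ + t* · s/√n = 20.4 + 2.366 · 14.8/√97 = 23.96

We are 99% confident that μ ≤ 23.96.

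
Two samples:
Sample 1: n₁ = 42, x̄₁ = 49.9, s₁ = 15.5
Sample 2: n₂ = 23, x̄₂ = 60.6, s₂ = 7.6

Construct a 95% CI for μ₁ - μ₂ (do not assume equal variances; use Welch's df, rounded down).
(-16.44, -4.96)

Difference: x̄₁ - x̄₂ = -10.70
SE = √(s₁²/n₁ + s₂²/n₂) = √(15.5²/42 + 7.6²/23) = 2.8691
df = 62.46 → 62 (Welch–Satterthwaite, rounded down)
t* = 1.999

CI: -10.70 ± 1.999 · 2.8691 = -10.70 ± 5.74 = (-16.44, -4.96)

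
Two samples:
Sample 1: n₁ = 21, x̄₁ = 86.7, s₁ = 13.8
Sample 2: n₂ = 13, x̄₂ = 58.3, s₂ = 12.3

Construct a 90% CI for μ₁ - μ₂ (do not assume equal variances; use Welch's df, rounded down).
(20.65, 36.15)

Difference: x̄₁ - x̄₂ = 28.40
SE = √(s₁²/n₁ + s₂²/n₂) = √(13.8²/21 + 12.3²/13) = 4.5504
df = 27.84 → 27 (Welch–Satterthwaite, rounded down)
t* = 1.703

CI: 28.40 ± 1.703 · 4.5504 = 28.40 ± 7.75 = (20.65, 36.15)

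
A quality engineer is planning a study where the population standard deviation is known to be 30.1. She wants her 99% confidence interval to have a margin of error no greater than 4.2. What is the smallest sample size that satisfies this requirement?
n ≥ 341

For margin E ≤ 4.2:
n ≥ (z* · σ / E)²
n ≥ (2.576 · 30.1 / 4.2)²
n ≥ 340.82

Minimum n = 341 (rounding up)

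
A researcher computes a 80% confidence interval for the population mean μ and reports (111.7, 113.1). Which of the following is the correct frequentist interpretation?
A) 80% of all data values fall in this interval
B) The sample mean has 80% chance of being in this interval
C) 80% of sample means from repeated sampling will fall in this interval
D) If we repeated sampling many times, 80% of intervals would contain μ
D

A) Wrong — a CI is about the parameter μ, not individual data values.
B) Wrong — x̄ is observed and sits in the interval by construction.
C) Wrong — coverage applies to intervals containing μ, not to future x̄ values.
D) Correct — this is the frequentist long-run coverage interpretation.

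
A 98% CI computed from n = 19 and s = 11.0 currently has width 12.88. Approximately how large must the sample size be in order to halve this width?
n ≈ 76

CI width ∝ 1/√n
To reduce width by factor 2, need √n to grow by 2 → need 2² = 4 times as many samples.

Current: n = 19, width = 12.88
New: n = 76, width ≈ 6.00

Width reduced by factor of 12.88/6.00 = 2.15.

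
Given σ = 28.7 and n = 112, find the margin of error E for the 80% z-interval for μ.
Margin of error = 3.48

Margin of error = z* · σ/√n
= 1.282 · 28.7/√112
= 1.282 · 28.7/10.5830
= 3.48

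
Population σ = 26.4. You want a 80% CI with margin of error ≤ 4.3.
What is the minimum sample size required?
n ≥ 62

For margin E ≤ 4.3:
n ≥ (z* · σ / E)²
n ≥ (1.282 · 26.4 / 4.3)²
n ≥ 61.95

Minimum n = 62 (rounding up)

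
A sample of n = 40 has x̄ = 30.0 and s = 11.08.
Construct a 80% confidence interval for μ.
(27.72, 32.28)

t-interval (σ unknown):
df = n - 1 = 39
t* = 1.304 for 80% confidence

Margin of error = t* · s/√n = 1.304 · 11.08/√40 = 2.28

CI: (27.72, 32.28)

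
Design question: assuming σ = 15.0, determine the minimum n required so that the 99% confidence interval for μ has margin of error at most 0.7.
n ≥ 3048

For margin E ≤ 0.7:
n ≥ (z* · σ / E)²
n ≥ (2.576 · 15.0 / 0.7)²
n ≥ 3047.04

Minimum n = 3048 (rounding up)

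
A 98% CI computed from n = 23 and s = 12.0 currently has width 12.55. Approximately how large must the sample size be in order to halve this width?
n ≈ 92

CI width ∝ 1/√n
To reduce width by factor 2, need √n to grow by 2 → need 2² = 4 times as many samples.

Current: n = 23, width = 12.55
New: n = 92, width ≈ 5.93

Width reduced by factor of 12.55/5.93 = 2.12.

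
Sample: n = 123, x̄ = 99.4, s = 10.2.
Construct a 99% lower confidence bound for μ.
μ ≥ 97.23

Lower bound (one-sided):
t* = 2.357 (one-sided for 99%)
Lower bound = x̄ - t* · s/√n = 99.4 - 2.357 · 10.2/√123 = 97.23

We are 99% confident that μ ≥ 97.23.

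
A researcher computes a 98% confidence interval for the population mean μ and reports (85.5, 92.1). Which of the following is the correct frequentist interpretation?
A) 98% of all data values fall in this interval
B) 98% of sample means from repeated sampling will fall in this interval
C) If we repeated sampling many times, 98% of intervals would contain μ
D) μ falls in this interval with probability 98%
C

A) Wrong — a CI is about the parameter μ, not individual data values.
B) Wrong — coverage applies to intervals containing μ, not to future x̄ values.
C) Correct — this is the frequentist long-run coverage interpretation.
D) Wrong — μ is fixed; the randomness lives in the interval, not in μ.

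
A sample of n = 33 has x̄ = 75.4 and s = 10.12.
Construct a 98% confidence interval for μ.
(71.09, 79.71)

t-interval (σ unknown):
df = n - 1 = 32
t* = 2.449 for 98% confidence

Margin of error = t* · s/√n = 2.449 · 10.12/√33 = 4.31

CI: (71.09, 79.71)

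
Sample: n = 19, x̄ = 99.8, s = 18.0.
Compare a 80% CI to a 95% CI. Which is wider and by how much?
95% CI is wider by 6.37

df = 18
80% CI: t* = 1.330, (94.31, 105.29), width = 2 · t* · s/√n = 10.98
95% CI: t* = 2.101, (91.12, 108.48), width = 2 · t* · s/√n = 17.35

The 95% CI is wider by 17.35 - 10.98 = 6.37.
Higher confidence requires a wider interval.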